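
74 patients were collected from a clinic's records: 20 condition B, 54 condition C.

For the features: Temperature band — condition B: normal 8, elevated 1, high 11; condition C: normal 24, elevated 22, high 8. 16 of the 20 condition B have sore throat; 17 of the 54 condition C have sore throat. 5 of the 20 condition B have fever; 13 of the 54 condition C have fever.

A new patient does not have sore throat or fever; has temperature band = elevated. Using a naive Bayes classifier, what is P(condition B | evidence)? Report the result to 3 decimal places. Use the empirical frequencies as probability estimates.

condition B: (20/74) × (1/20) × (4/20) × (15/20) ≈ 0.00202703
condition C: (54/74) × (22/54) × (37/54) × (41/54) ≈ 0.154664
P(condition B | x) = 0.00202703 / 0.15669103 ≈ 0.013

0.013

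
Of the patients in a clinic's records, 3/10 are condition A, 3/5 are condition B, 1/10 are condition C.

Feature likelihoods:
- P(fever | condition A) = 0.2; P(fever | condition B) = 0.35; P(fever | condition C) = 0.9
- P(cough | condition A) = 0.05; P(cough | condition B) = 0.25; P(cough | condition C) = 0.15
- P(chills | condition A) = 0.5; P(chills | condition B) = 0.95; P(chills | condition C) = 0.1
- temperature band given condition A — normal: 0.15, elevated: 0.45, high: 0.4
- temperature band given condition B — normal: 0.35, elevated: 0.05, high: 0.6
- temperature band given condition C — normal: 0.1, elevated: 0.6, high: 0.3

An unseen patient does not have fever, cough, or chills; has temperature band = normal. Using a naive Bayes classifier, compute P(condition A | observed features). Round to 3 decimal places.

0.744

condition A: 0.3 × (1−0.2) × (1−0.05) × (1−0.5) × 0.15 = 0.0171
condition B: 0.6 × (1−0.35) × (1−0.25) × (1−0.95) × 0.35 = 0.00511875
condition C: 0.1 × (1−0.9) × (1−0.15) × (1−0.1) × 0.1 = 0.000765
P(condition A | x) = 0.0171 / 0.02298375 ≈ 0.744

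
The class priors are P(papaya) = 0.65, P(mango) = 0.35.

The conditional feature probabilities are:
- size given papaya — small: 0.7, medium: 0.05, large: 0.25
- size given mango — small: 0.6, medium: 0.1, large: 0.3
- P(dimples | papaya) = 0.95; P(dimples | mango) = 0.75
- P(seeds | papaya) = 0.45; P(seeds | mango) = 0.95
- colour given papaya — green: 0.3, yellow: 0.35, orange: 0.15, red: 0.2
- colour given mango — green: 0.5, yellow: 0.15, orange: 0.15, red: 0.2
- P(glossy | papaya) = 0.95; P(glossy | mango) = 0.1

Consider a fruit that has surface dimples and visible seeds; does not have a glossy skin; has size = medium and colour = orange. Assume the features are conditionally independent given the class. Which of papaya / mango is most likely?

papaya: 0.65 × 0.05 × 0.95 × 0.45 × 0.15 × (1−0.95) = 0.000104203125
mango: 0.35 × 0.1 × 0.75 × 0.95 × 0.15 × (1−0.1) = 0.0033665625
Highest score → mango.

mango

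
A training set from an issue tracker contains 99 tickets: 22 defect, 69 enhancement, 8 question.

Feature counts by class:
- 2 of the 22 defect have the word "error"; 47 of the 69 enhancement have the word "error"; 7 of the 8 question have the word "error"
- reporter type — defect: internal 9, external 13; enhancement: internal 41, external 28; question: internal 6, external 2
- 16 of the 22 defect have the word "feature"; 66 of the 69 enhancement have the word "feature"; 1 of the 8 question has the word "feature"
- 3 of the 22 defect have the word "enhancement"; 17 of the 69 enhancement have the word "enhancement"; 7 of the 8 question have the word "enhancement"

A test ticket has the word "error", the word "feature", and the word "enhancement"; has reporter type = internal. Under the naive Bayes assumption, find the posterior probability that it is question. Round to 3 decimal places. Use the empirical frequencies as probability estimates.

defect: (22/99) × (2/22) × (9/22) × (16/22) × (3/22) ≈ 0.000819616
enhancement: (69/99) × (47/69) × (41/69) × (66/69) × (17/69) ≈ 0.0664802
question: (8/99) × (7/8) × (6/8) × (1/8) × (7/8) ≈ 0.00580019
P(question | x) = 0.00580019 / 0.073100006 ≈ 0.079

0.079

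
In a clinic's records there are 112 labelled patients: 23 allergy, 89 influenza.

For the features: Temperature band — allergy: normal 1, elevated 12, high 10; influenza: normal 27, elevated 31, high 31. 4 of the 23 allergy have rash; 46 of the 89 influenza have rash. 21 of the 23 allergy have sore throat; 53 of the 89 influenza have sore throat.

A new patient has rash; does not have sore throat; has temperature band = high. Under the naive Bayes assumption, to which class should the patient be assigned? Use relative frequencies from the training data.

allergy: (23/112) × (10/23) × (4/23) × (2/23) ≈ 0.00135026
influenza: (89/112) × (31/89) × (46/89) × (36/89) ≈ 0.0578661
Highest score → influenza.

influenza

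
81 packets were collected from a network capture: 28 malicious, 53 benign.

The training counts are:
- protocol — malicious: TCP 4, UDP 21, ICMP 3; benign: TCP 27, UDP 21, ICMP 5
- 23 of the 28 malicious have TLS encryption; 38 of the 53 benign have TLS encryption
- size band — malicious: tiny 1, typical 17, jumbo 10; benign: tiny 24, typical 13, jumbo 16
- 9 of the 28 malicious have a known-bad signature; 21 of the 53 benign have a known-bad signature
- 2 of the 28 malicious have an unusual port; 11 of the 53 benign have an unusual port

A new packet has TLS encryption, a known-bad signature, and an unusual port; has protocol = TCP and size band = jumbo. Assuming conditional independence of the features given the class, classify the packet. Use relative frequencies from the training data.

benign

malicious: (28/81) × (4/28) × (23/28) × (10/28) × (9/28) × (2/28) ≈ 0.000332616
benign: (53/81) × (27/53) × (38/53) × (16/53) × (21/53) × (11/53) ≈ 0.00593323
Highest score → benign.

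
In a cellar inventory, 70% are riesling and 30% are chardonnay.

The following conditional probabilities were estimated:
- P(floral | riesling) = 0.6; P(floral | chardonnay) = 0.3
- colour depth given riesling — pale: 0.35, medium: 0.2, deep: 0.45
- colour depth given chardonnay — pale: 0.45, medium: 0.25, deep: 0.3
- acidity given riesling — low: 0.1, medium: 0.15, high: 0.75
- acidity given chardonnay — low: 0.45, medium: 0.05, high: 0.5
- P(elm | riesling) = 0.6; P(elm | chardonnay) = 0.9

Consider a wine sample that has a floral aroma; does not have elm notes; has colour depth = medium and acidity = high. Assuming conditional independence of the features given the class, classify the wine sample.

riesling: 0.7 × 0.6 × 0.2 × 0.75 × (1−0.6) = 0.0252
chardonnay: 0.3 × 0.3 × 0.25 × 0.5 × (1−0.9) = 0.001125
Highest score → riesling.

riesling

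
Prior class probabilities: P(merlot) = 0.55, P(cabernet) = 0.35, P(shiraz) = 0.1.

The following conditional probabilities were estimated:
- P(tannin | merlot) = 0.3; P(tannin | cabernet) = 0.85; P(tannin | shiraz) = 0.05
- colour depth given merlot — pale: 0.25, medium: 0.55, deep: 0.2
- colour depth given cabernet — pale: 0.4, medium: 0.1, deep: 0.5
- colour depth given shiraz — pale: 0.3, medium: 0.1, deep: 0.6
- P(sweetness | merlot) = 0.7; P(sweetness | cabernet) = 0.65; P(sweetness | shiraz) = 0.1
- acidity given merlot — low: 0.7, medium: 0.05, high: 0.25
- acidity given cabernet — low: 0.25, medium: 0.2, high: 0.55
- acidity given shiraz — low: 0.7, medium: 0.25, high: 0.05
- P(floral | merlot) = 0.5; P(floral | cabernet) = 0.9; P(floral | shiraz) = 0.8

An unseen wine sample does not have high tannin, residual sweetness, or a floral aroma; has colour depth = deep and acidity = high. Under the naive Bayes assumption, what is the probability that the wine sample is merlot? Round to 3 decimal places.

merlot: 0.55 × (1−0.3) × 0.2 × (1−0.7) × 0.25 × (1−0.5) = 0.0028875
cabernet: 0.35 × (1−0.85) × 0.5 × (1−0.65) × 0.55 × (1−0.9) = 0.0005053125
shiraz: 0.1 × (1−0.05) × 0.6 × (1−0.1) × 0.05 × (1−0.8) = 0.000513
P(merlot | x) = 0.0028875 / 0.0039058125 ≈ 0.739

0.739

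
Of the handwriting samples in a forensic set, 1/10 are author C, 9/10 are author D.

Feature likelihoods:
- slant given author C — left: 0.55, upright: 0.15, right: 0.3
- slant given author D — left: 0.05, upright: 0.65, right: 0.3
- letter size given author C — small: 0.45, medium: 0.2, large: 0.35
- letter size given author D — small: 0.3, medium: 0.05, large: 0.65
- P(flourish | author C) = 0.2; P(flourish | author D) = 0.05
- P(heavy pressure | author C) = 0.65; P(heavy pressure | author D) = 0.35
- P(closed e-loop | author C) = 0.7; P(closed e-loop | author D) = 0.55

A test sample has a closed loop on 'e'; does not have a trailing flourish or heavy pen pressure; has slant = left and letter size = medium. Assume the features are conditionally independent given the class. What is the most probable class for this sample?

author C: 0.1 × 0.55 × 0.2 × (1−0.2) × (1−0.65) × 0.7 = 0.002156
author D: 0.9 × 0.05 × 0.05 × (1−0.05) × (1−0.35) × 0.55 = 0.00076415625
Highest score → author C.

author C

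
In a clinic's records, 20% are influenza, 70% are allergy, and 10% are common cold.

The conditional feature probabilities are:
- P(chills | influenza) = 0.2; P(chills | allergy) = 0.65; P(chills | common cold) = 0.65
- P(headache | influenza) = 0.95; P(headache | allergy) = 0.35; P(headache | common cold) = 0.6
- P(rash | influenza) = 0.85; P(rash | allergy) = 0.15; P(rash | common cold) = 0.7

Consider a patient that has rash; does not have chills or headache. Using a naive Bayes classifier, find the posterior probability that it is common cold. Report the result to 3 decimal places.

0.242

influenza: 0.2 × (1−0.2) × (1−0.95) × 0.85 = 0.0068
allergy: 0.7 × (1−0.65) × (1−0.35) × 0.15 = 0.0238875
common cold: 0.1 × (1−0.65) × (1−0.6) × 0.7 = 0.0098
P(common cold | x) = 0.0098 / 0.0404875 ≈ 0.242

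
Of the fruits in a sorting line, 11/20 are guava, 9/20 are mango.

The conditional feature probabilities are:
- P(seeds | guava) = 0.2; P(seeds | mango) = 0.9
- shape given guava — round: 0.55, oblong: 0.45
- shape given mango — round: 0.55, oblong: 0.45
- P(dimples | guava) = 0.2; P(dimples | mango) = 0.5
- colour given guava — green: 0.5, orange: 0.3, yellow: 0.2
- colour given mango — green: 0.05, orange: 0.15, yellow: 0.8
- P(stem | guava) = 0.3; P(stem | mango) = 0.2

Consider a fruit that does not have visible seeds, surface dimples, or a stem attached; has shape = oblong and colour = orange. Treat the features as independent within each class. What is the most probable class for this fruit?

guava: 0.55 × (1−0.2) × 0.45 × (1−0.2) × 0.3 × (1−0.3) = 0.033264
mango: 0.45 × (1−0.9) × 0.45 × (1−0.5) × 0.15 × (1−0.2) = 0.001215
Highest score → guava.

guava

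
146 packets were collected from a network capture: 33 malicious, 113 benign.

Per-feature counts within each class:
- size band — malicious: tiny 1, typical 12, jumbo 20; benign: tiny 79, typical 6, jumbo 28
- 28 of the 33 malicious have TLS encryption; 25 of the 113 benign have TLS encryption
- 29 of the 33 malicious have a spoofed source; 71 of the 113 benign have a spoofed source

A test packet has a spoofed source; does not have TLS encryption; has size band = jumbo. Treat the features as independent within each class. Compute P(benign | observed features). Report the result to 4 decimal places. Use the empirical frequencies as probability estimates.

0.8373

malicious: (33/146) × (20/33) × (5/33) × (29/33) ≈ 0.0182397
benign: (113/146) × (28/113) × (88/113) × (71/113) ≈ 0.0938403
P(benign | x) = 0.0938403 / 0.11208 ≈ 0.8373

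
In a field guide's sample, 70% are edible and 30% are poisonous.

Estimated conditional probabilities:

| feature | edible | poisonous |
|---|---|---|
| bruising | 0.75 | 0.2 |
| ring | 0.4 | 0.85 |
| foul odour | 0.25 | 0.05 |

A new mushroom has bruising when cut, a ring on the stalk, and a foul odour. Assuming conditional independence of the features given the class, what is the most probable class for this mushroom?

edible: 0.7 × 0.75 × 0.4 × 0.25 = 0.0525
poisonous: 0.3 × 0.2 × 0.85 × 0.05 = 0.00255
Highest score → edible.

edible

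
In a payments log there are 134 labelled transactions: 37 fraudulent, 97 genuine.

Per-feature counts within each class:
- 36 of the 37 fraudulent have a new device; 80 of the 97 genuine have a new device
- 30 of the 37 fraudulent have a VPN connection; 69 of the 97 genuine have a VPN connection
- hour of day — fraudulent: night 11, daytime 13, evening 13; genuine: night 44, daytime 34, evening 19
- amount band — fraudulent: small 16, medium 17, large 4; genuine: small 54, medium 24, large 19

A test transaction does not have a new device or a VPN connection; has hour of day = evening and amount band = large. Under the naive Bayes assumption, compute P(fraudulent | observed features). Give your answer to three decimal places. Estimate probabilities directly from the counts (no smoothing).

fraudulent: (37/134) × (1/37) × (7/37) × (13/37) × (4/37) ≈ 0.000053628
genuine: (97/134) × (17/97) × (28/97) × (19/97) × (19/97) ≈ 0.00140506
P(fraudulent | x) = 0.000053628 / 0.001458688 ≈ 0.037

0.037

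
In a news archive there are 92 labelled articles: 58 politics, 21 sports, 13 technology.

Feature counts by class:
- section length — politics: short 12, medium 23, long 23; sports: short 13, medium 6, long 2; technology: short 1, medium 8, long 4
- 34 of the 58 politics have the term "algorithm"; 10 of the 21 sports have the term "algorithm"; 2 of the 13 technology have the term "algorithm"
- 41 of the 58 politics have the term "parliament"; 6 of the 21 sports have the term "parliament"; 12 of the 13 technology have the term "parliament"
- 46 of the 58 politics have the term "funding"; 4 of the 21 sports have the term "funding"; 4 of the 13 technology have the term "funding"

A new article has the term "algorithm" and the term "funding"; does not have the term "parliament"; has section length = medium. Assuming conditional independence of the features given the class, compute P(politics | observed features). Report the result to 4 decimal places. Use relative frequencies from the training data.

politics: (58/92) × (23/58) × (34/58) × (17/58) × (46/58) ≈ 0.0340676
sports: (21/92) × (6/21) × (10/21) × (15/21) × (4/21) ≈ 0.00422529
technology: (13/92) × (8/13) × (2/13) × (1/13) × (4/13) ≈ 0.000316637
P(politics | x) = 0.0340676 / 0.038609527 ≈ 0.8824

0.8824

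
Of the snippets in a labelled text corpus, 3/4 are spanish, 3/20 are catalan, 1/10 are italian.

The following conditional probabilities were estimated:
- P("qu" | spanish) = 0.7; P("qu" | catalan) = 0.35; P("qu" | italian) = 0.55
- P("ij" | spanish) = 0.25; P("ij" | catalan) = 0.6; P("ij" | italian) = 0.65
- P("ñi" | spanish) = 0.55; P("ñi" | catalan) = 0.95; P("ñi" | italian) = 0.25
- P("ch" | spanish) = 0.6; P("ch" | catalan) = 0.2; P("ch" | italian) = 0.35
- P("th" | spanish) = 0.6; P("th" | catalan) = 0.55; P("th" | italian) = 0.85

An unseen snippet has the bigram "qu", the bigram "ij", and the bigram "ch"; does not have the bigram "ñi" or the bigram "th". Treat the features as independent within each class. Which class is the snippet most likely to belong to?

spanish

spanish: 0.75 × 0.7 × 0.25 × (1−0.55) × 0.6 × (1−0.6) = 0.014175
catalan: 0.15 × 0.35 × 0.6 × (1−0.95) × 0.2 × (1−0.55) = 0.00014175
italian: 0.1 × 0.55 × 0.65 × (1−0.25) × 0.35 × (1−0.85) = 0.00140765625
Highest score → spanish.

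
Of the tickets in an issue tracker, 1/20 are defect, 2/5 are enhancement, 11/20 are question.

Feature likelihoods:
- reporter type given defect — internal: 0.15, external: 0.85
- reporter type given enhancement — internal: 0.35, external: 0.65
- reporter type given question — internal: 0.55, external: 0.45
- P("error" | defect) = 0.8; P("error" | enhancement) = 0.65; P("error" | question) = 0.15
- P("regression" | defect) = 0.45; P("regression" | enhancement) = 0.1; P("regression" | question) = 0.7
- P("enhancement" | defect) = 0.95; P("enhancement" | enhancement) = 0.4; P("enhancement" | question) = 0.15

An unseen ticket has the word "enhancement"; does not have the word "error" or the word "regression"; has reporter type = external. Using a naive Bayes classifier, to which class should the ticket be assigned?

enhancement

defect: 0.05 × 0.85 × (1−0.8) × (1−0.45) × 0.95 = 0.00444125
enhancement: 0.4 × 0.65 × (1−0.65) × (1−0.1) × 0.4 = 0.03276
question: 0.55 × 0.45 × (1−0.15) × (1−0.7) × 0.15 = 0.009466875
Highest score → enhancement.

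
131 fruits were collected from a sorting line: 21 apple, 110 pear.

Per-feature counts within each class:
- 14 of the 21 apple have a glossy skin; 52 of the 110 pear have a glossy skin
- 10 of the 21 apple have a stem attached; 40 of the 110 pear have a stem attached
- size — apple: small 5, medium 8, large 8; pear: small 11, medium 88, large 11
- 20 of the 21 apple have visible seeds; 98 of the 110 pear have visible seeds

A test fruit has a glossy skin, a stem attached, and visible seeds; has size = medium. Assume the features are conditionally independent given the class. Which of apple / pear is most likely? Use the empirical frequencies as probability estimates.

apple: (21/131) × (14/21) × (10/21) × (8/21) × (20/21) ≈ 0.0184637
pear: (110/131) × (52/110) × (40/110) × (88/110) × (98/110) ≈ 0.102878
Highest score → pear.

pear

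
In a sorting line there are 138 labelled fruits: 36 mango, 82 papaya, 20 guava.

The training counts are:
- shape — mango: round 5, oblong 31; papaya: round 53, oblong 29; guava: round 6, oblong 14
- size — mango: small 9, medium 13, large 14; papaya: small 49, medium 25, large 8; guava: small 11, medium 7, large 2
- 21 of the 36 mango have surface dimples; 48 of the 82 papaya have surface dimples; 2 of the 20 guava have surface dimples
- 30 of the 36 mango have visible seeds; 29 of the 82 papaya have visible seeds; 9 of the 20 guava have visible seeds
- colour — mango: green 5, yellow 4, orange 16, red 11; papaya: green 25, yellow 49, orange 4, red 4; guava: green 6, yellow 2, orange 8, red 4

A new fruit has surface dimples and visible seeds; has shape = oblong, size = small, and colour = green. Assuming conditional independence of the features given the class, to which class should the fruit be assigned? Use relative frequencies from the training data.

mango: (36/138) × (31/36) × (9/36) × (21/36) × (30/36) × (5/36) ≈ 0.00379163
papaya: (82/138) × (29/82) × (49/82) × (48/82) × (29/82) × (25/82) ≈ 0.00792572
guava: (20/138) × (14/20) × (11/20) × (2/20) × (9/20) × (6/20) ≈ 0.000753261
Highest score → papaya.

papaya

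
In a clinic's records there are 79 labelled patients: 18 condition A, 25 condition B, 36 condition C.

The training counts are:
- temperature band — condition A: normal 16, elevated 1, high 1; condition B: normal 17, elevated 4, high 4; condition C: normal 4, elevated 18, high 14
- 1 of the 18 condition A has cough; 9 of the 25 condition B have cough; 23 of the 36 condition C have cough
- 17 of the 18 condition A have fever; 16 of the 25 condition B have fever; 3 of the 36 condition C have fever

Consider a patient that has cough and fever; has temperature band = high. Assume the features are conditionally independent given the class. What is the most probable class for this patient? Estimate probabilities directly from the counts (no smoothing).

condition B

condition A: (18/79) × (1/18) × (1/18) × (17/18) ≈ 0.000664166
condition B: (25/79) × (4/25) × (9/25) × (16/25) ≈ 0.0116658
condition C: (36/79) × (14/36) × (23/36) × (3/36) ≈ 0.00943507
Highest score → condition B.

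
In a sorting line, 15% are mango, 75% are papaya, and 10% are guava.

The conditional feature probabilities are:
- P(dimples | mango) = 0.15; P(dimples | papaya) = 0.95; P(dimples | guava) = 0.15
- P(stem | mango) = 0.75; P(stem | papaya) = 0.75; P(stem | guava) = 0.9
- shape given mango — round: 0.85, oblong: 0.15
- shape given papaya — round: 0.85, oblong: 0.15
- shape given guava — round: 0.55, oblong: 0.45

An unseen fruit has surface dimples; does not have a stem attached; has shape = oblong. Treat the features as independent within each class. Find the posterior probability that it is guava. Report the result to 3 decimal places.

0.024

mango: 0.15 × 0.15 × (1−0.75) × 0.15 = 0.00084375
papaya: 0.75 × 0.95 × (1−0.75) × 0.15 = 0.02671875
guava: 0.1 × 0.15 × (1−0.9) × 0.45 = 0.000675
P(guava | x) = 0.000675 / 0.0282375 ≈ 0.024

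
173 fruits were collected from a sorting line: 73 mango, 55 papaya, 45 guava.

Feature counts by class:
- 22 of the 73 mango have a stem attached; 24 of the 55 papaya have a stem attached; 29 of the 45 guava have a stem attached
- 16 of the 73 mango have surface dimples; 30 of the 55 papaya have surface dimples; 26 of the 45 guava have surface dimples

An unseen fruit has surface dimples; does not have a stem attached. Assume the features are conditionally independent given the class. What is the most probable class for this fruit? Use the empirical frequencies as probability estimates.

mango: (73/173) × (51/73) × (16/73) ≈ 0.0646132
papaya: (55/173) × (31/55) × (30/55) ≈ 0.0977404
guava: (45/173) × (16/45) × (26/45) ≈ 0.0534361
Highest score → papaya.

papaya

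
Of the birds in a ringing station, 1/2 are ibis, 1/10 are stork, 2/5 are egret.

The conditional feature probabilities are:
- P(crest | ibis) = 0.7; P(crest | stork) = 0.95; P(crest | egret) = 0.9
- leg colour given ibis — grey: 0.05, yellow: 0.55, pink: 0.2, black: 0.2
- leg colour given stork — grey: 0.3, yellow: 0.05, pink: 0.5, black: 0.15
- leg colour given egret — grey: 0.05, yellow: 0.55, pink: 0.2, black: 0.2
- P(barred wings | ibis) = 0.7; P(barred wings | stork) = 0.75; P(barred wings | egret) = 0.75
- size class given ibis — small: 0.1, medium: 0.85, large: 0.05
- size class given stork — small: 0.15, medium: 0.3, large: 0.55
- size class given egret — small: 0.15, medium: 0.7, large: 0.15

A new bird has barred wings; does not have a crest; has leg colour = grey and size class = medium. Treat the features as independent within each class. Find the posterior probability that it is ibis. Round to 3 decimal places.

ibis: 0.5 × (1−0.7) × 0.05 × 0.7 × 0.85 = 0.0044625
stork: 0.1 × (1−0.95) × 0.3 × 0.75 × 0.3 = 0.0003375
egret: 0.4 × (1−0.9) × 0.05 × 0.75 × 0.7 = 0.00105
P(ibis | x) = 0.0044625 / 0.00585 ≈ 0.763

0.763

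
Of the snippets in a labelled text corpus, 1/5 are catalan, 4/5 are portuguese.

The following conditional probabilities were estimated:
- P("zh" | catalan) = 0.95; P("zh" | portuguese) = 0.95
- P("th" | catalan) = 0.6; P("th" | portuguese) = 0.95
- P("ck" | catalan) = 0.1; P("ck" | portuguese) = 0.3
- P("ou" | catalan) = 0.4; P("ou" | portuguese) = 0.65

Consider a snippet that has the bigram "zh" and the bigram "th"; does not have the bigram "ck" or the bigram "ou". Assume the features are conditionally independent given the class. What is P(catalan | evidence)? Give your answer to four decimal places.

catalan: 0.2 × 0.95 × 0.6 × (1−0.1) × (1−0.4) = 0.06156
portuguese: 0.8 × 0.95 × 0.95 × (1−0.3) × (1−0.65) = 0.17689
P(catalan | x) = 0.06156 / 0.23845 ≈ 0.2582

0.2582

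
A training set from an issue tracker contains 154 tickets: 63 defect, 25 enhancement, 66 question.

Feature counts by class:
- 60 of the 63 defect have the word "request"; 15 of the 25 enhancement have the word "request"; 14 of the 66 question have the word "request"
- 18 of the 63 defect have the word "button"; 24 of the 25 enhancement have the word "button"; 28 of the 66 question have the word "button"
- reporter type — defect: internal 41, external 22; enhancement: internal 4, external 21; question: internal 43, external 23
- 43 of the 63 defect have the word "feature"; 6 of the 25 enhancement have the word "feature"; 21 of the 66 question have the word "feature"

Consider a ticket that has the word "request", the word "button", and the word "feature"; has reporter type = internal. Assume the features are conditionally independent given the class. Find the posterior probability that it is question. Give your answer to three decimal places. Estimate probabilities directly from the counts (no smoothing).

0.131

defect: (63/154) × (60/63) × (18/63) × (41/63) × (43/63) ≈ 0.0494463
enhancement: (25/154) × (15/25) × (24/25) × (4/25) × (6/25) ≈ 0.00359065
question: (66/154) × (14/66) × (28/66) × (43/66) × (21/66) ≈ 0.00799505
P(question | x) = 0.00799505 / 0.061032 ≈ 0.131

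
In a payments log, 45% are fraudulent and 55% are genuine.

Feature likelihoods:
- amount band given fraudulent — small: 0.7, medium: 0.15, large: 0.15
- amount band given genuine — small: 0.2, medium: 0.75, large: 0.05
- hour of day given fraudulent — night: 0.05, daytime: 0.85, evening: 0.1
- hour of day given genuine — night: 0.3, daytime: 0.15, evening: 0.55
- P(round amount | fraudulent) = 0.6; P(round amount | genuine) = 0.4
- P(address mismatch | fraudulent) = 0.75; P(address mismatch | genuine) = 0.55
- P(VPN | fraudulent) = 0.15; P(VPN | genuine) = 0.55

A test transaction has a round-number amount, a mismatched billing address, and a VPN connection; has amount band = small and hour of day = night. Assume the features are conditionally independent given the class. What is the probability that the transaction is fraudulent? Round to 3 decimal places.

fraudulent: 0.45 × 0.7 × 0.05 × 0.6 × 0.75 × 0.15 = 0.001063125
genuine: 0.55 × 0.2 × 0.3 × 0.4 × 0.55 × 0.55 = 0.003993
P(fraudulent | x) = 0.001063125 / 0.005056125 ≈ 0.210

0.210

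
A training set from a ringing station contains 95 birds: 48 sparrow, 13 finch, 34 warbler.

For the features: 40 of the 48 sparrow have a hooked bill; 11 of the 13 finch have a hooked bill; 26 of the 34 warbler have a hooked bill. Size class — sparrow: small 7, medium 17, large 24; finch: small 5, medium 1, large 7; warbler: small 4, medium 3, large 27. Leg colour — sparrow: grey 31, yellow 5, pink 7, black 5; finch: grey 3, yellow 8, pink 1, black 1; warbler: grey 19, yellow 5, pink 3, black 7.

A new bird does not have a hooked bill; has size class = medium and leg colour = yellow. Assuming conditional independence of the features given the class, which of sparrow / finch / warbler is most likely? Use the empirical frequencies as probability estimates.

sparrow: (48/95) × (8/48) × (17/48) × (5/48) ≈ 0.00310673
finch: (13/95) × (2/13) × (1/13) × (8/13) ≈ 0.000996574
warbler: (34/95) × (8/34) × (3/34) × (5/34) ≈ 0.0010927
Highest score → sparrow.

sparrow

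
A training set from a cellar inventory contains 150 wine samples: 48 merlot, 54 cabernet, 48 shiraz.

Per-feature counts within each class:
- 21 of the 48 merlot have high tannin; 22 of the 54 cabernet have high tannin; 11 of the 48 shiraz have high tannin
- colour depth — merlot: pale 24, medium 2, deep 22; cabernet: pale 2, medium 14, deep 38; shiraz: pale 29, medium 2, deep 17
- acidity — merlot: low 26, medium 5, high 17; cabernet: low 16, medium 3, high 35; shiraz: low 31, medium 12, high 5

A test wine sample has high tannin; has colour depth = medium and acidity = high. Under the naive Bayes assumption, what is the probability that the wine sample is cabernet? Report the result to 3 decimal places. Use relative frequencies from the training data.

merlot: (48/150) × (21/48) × (2/48) × (17/48) ≈ 0.00206597
cabernet: (54/150) × (22/54) × (14/54) × (35/54) ≈ 0.0246456
shiraz: (48/150) × (11/48) × (2/48) × (5/48) ≈ 0.000318287
P(cabernet | x) = 0.0246456 / 0.027029857 ≈ 0.912

0.912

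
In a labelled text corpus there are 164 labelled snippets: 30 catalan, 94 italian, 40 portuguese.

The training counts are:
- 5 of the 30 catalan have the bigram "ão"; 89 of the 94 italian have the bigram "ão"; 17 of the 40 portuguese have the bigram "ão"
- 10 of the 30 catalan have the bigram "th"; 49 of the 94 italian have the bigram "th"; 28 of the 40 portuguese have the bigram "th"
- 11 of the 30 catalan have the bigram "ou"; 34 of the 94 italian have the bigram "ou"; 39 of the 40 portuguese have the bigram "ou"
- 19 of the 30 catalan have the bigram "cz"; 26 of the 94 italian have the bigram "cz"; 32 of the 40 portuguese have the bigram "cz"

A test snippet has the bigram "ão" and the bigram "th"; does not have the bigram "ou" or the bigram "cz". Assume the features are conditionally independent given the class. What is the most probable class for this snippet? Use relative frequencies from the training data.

italian

catalan: (30/164) × (5/30) × (10/30) × (19/30) × (11/30) ≈ 0.00235998
italian: (94/164) × (89/94) × (49/94) × (60/94) × (68/94) ≈ 0.130623
portuguese: (40/164) × (17/40) × (28/40) × (1/40) × (8/40) ≈ 0.000362805
Highest score → italian.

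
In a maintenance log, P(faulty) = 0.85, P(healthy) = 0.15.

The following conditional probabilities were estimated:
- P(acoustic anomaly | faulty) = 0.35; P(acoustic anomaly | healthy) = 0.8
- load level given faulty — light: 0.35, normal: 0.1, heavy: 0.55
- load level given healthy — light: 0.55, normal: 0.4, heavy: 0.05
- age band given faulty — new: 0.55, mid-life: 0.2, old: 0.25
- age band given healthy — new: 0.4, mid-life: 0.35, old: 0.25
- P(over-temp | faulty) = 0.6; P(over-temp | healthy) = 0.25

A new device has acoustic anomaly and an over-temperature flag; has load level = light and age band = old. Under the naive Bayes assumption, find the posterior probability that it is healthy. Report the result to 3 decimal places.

faulty: 0.85 × 0.35 × 0.35 × 0.25 × 0.6 = 0.01561875
healthy: 0.15 × 0.8 × 0.55 × 0.25 × 0.25 = 0.004125
P(healthy | x) = 0.004125 / 0.01974375 ≈ 0.209

0.209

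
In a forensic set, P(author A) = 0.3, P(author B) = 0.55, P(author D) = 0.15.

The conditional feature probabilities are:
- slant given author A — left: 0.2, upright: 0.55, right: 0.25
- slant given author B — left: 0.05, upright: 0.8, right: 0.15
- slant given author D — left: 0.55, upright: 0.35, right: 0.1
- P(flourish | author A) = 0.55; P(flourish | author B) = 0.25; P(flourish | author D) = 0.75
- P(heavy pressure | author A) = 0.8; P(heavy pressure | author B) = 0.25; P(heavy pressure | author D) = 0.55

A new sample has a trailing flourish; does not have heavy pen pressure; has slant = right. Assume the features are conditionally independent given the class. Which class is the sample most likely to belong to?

author B

author A: 0.3 × 0.25 × 0.55 × (1−0.8) = 0.00825
author B: 0.55 × 0.15 × 0.25 × (1−0.25) = 0.01546875
author D: 0.15 × 0.1 × 0.75 × (1−0.55) = 0.0050625
Highest score → author B.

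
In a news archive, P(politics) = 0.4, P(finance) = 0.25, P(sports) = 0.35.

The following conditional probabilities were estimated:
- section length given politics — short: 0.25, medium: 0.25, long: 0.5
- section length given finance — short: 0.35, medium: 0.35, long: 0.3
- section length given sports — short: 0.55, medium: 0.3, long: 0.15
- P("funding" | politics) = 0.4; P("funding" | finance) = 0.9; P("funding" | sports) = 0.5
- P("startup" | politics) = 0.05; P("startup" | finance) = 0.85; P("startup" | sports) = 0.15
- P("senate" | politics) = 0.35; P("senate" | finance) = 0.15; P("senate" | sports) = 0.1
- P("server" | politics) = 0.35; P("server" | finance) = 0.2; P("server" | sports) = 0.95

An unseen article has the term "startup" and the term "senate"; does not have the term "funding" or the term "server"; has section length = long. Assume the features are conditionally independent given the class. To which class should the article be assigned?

politics

politics: 0.4 × 0.5 × (1−0.4) × 0.05 × 0.35 × (1−0.35) = 0.001365
finance: 0.25 × 0.3 × (1−0.9) × 0.85 × 0.15 × (1−0.2) = 0.000765
sports: 0.35 × 0.15 × (1−0.5) × 0.15 × 0.1 × (1−0.95) = 0.0000196875
Highest score → politics.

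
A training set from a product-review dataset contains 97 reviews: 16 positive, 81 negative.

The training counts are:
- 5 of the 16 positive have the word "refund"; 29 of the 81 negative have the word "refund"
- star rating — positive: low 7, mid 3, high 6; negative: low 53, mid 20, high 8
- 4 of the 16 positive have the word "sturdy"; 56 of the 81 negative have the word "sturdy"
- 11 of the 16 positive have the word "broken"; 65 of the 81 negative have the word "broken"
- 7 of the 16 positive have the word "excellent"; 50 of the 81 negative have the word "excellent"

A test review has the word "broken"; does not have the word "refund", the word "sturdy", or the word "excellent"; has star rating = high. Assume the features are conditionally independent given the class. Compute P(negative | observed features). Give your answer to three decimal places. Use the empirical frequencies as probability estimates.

positive: (16/97) × (11/16) × (6/16) × (12/16) × (11/16) × (9/16) ≈ 0.0123341
negative: (81/97) × (52/81) × (8/81) × (25/81) × (65/81) × (31/81) ≈ 0.00501876
P(negative | x) = 0.00501876 / 0.01735286 ≈ 0.289

0.289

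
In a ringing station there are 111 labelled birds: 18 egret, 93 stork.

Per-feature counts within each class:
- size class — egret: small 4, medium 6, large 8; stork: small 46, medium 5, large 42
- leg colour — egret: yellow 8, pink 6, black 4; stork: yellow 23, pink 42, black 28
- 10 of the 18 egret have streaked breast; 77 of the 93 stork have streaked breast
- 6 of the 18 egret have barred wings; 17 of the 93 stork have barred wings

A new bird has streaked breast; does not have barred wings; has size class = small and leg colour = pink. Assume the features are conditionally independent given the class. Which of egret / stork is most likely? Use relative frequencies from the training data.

egret: (18/111) × (4/18) × (6/18) × (10/18) × (12/18) ≈ 0.00444889
stork: (93/111) × (46/93) × (42/93) × (77/93) × (76/93) ≈ 0.126631
Highest score → stork.

stork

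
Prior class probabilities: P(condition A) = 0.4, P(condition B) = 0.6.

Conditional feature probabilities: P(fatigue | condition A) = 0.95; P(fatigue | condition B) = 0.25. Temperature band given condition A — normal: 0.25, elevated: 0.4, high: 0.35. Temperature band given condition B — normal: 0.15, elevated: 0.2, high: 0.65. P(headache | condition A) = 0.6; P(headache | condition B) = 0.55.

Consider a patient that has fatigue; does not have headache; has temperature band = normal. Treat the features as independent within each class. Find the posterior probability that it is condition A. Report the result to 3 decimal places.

condition A: 0.4 × 0.95 × 0.25 × (1−0.6) = 0.038
condition B: 0.6 × 0.25 × 0.15 × (1−0.55) = 0.010125
P(condition A | x) = 0.038 / 0.048125 ≈ 0.790

0.790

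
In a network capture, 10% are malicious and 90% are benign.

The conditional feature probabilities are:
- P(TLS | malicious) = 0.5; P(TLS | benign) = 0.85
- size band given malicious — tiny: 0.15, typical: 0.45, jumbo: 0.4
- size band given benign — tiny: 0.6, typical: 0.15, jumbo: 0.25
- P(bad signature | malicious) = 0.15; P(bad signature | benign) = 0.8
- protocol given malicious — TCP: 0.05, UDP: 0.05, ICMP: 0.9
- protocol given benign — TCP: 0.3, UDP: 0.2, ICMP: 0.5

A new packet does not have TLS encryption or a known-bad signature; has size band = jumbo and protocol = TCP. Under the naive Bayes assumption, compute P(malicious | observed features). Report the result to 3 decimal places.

0.296

malicious: 0.1 × (1−0.5) × 0.4 × (1−0.15) × 0.05 = 0.00085
benign: 0.9 × (1−0.85) × 0.25 × (1−0.8) × 0.3 = 0.002025
P(malicious | x) = 0.00085 / 0.002875 ≈ 0.296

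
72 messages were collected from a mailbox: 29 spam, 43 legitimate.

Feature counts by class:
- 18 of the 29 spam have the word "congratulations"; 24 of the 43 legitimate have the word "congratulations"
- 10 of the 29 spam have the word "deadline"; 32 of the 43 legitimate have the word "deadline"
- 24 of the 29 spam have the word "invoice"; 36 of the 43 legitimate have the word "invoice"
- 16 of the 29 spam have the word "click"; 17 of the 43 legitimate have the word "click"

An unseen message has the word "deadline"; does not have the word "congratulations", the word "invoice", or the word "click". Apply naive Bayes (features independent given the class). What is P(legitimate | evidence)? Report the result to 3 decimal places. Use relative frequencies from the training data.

0.826

spam: (29/72) × (11/29) × (10/29) × (5/29) × (13/29) ≈ 0.00407174
legitimate: (43/72) × (19/43) × (32/43) × (7/43) × (26/43) ≈ 0.0193302
P(legitimate | x) = 0.0193302 / 0.02340194 ≈ 0.826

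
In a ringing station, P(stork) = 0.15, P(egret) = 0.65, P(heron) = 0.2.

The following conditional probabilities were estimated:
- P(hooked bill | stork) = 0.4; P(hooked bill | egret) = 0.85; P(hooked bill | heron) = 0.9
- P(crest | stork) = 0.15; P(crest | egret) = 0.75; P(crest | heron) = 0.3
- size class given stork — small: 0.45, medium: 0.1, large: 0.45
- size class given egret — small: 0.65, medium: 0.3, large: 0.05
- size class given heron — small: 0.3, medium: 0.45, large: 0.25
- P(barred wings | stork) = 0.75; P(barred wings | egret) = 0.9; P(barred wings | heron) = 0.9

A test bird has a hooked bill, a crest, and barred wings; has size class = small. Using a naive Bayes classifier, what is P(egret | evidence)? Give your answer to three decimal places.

0.932

stork: 0.15 × 0.4 × 0.15 × 0.45 × 0.75 = 0.0030375
egret: 0.65 × 0.85 × 0.75 × 0.65 × 0.9 = 0.242409375
heron: 0.2 × 0.9 × 0.3 × 0.3 × 0.9 = 0.01458
P(egret | x) = 0.242409375 / 0.260026875 ≈ 0.932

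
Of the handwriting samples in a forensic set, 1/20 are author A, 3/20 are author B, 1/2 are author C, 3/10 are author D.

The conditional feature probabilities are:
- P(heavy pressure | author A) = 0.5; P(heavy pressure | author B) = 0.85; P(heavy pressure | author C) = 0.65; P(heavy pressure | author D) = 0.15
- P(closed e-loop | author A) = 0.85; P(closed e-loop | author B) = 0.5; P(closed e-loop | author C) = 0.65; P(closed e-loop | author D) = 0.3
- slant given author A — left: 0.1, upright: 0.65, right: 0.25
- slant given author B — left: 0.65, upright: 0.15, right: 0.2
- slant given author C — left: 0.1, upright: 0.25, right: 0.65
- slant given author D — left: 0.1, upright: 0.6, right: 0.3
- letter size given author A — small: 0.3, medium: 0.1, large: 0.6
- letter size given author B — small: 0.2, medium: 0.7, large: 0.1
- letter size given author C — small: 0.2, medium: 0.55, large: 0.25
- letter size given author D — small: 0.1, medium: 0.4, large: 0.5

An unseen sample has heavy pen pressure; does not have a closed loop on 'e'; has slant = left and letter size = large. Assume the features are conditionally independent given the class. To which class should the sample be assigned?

author A: 0.05 × 0.5 × (1−0.85) × 0.1 × 0.6 = 0.000225
author B: 0.15 × 0.85 × (1−0.5) × 0.65 × 0.1 = 0.00414375
author C: 0.5 × 0.65 × (1−0.65) × 0.1 × 0.25 = 0.00284375
author D: 0.3 × 0.15 × (1−0.3) × 0.1 × 0.5 = 0.001575
Highest score → author B.

author B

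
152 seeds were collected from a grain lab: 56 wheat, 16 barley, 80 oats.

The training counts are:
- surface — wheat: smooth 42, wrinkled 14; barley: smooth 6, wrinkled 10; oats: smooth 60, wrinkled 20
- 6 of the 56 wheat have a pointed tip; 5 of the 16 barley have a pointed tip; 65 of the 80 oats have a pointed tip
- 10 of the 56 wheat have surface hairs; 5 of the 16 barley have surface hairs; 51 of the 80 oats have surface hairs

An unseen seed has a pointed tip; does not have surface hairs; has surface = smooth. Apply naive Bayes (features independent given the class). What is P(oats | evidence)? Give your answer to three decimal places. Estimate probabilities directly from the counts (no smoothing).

wheat: (56/152) × (42/56) × (6/56) × (46/56) ≈ 0.0243186
barley: (16/152) × (6/16) × (5/16) × (11/16) ≈ 0.00848067
oats: (80/152) × (60/80) × (65/80) × (29/80) ≈ 0.116262
P(oats | x) = 0.116262 / 0.14906127 ≈ 0.780

0.780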